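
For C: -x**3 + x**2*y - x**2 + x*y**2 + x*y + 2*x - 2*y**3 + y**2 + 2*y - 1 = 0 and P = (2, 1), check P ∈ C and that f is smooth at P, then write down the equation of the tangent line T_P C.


Tangent line at P: -8*x + 8*y + 8 = 0.

Step 1: f(2, 1) = 0, so P lies on C.
Step 2: partial derivatives
  f_x(x, y) = -3*x**2 + 2*x*y - 2*x + y**2 + y + 2, f_y(x, y) = x**2 + 2*x*y + x - 6*y**2 + 2*y + 2.
  f_x(P) = -8, f_y(P) = 8 (gradient nonzero, so P is smooth).
Step 3: tangent line at P: -8·(x − 2) + 8·(y − 1) = 0.
Expanding: -8*x + 8*y + 8 = 0.


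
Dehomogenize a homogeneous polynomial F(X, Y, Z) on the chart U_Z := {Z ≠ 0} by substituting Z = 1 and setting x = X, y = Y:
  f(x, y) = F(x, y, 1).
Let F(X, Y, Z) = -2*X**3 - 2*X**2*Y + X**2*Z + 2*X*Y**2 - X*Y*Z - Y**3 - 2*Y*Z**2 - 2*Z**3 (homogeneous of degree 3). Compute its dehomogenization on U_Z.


f(x, y) = -2*x**3 - 2*x**2*y + x**2 + 2*x*y**2 - x*y - y**3 - 2*y - 2

On U_Z we set Z = 1. Each monomial c·X^i·Y^j·Z^k in F becomes c·x^i·y^j·1^k = c·x^i·y^j.
Substituting Z = 1: F(X, Y, 1) = -2*x**3 - 2*x**2*y + x**2 + 2*x*y**2 - x*y - y**3 - 2*y - 2.
Note: deg(f) ≤ deg(F) = 3; strict inequality happens when F is divisible by Z (lost terms).


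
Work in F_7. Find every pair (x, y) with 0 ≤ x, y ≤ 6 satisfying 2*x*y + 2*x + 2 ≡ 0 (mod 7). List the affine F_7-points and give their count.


Affine F_7-points: {(1, 5), (2, 2), (3, 1), (4, 4), (5, 3), (6, 0)}; count = 6.

For each of the 49 pairs (x, y) ∈ F_7², evaluate f(x, y) mod 7. Record the zeros.
  x = 0: [0↦2, 1↦2, 2↦2, 3↦2, 4↦2, 5↦2, 6↦2]  zeros at y ∈ ∅
  x = 1: [0↦4, 1↦6, 2↦1, 3↦3, 4↦5, 5↦0, 6↦2]  zeros at y ∈ {5}
  x = 2: [0↦6, 1↦3, 2↦0, 3↦4, 4↦1, 5↦5, 6↦2]  zeros at y ∈ {2}
  x = 3: [0↦1, 1↦0, 2↦6, 3↦5, 4↦4, 5↦3, 6↦2]  zeros at y ∈ {1}
  x = 4: [0↦3, 1↦4, 2↦5, 3↦6, 4↦0, 5↦1, 6↦2]  zeros at y ∈ {4}
  x = 5: [0↦5, 1↦1, 2↦4, 3↦0, 4↦3, 5↦6, 6↦2]  zeros at y ∈ {3}
  x = 6: [0↦0, 1↦5, 2↦3, 3↦1, 4↦6, 5↦4, 6↦2]  zeros at y ∈ {0}
Collecting zeros: affine points = {(1, 5), (2, 2), (3, 1), (4, 4), (5, 3), (6, 0)}.
Total count |C(F_7)_aff| = 6.


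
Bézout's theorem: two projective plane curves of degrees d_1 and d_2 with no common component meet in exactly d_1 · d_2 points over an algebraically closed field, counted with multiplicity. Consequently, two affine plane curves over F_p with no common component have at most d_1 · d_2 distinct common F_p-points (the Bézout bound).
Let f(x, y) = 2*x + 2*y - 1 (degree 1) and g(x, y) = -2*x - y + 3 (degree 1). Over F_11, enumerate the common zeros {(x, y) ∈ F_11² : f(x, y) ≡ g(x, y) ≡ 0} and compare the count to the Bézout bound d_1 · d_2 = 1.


Common zeros: {(8, 9)}; count = 1; Bézout bound = 1.

deg(f) = 1, deg(g) = 1, so Bézout bound = 1.
Scan x ∈ F_11. For each x, list the y ∈ F_11 with f(x, y) ≡ 0 and those with g(x, y) ≡ 0 (mod 11); the common zeros in that column are the intersection.
  x = 0: f ≡ 0 at y ∈ {6}; g ≡ 0 at y ∈ {3}; common: ∅.
  x = 1: f ≡ 0 at y ∈ {5}; g ≡ 0 at y ∈ {1}; common: ∅.
  x = 2: f ≡ 0 at y ∈ {4}; g ≡ 0 at y ∈ {10}; common: ∅.
  x = 3: f ≡ 0 at y ∈ {3}; g ≡ 0 at y ∈ {8}; common: ∅.
  x = 4: f ≡ 0 at y ∈ {2}; g ≡ 0 at y ∈ {6}; common: ∅.
  x = 5: f ≡ 0 at y ∈ {1}; g ≡ 0 at y ∈ {4}; common: ∅.
  x = 6: f ≡ 0 at y ∈ {0}; g ≡ 0 at y ∈ {2}; common: ∅.
  x = 7: f ≡ 0 at y ∈ {10}; g ≡ 0 at y ∈ {0}; common: ∅.
  x = 8: f ≡ 0 at y ∈ {9}; g ≡ 0 at y ∈ {9}; common: {9}.
  x = 9: f ≡ 0 at y ∈ {8}; g ≡ 0 at y ∈ {7}; common: ∅.
  x = 10: f ≡ 0 at y ∈ {7}; g ≡ 0 at y ∈ {5}; common: ∅.
Collecting: common zeros = {(8, 9)}, so the count is 1.
Comparison with the Bézout bound: 1 ≤ 1 = deg(f)·deg(g), as expected for curves with no common component (the bound is attained).


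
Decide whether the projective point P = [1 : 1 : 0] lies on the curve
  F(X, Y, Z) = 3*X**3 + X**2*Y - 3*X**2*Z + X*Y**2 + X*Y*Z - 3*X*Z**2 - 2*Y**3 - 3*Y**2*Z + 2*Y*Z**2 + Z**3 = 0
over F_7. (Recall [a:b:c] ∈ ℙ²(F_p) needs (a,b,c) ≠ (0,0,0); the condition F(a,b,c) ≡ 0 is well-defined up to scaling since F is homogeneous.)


F(1,1,0) ≡ 3 (mod 7); P is NOT on the curve.

Evaluate F(1, 1, 0) term-by-term (mod 7).
  3*X**3 ↦ 3·1·1·1 = 3
  X**2*Y ↦ 1·1·1·1 = 1
  -3*X**2*Z ↦ -3·1·1·0 = 0
  X*Y**2 ↦ 1·1·1·1 = 1
  X*Y*Z ↦ 1·1·1·0 = 0
  -3*X*Z**2 ↦ -3·1·1·0 = 0
  -2*Y**3 ↦ -2·1·1·1 = -2
  -3*Y**2*Z ↦ -3·1·1·0 = 0
  2*Y*Z**2 ↦ 2·1·1·0 = 0
  Z**3 ↦ 1·1·1·0 = 0
Sum: F(1, 1, 0) = (3) + (1) + (0) + (1) + (0) + (0) + (-2) + (0) + (0) + (0) = 3.
Reducing mod 7: 3 ≡ 3 (mod 7).
Since F(a, b, c) ≡ 3 ≠ 0 (mod 7), P does NOT lie on the curve.


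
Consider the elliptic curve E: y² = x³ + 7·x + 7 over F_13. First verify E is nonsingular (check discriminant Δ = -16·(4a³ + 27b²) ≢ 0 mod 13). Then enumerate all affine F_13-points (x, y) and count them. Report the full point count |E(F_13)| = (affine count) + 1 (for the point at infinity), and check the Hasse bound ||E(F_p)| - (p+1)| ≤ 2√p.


Affine points = {(2, 4), (2, 9), (3, 4), (3, 9), (7, 3), (7, 10), (8, 4), (8, 9), (12, 5), (12, 8)}; affine count = 10; |E(F_13)| = 11.

Discriminant check: Δ ∝ 4a³ + 27b² = 4·7³ + 27·7² = 4·343 + 27·49 ≡ 4 (mod 13). Nonzero ⇒ E is nonsingular.
For each x ∈ F_13, compute rhs = x³ + 7·x + 7 mod 13, then count y ∈ F_13 with y² ≡ rhs.
  x = 0: rhs = 7, matching y values: none (0 points).
  x = 1: rhs = 2, matching y values: none (0 points).
  x = 2: rhs = 3, matching y values: 4, 9 (2 points).
  x = 3: rhs = 3, matching y values: 4, 9 (2 points).
  x = 4: rhs = 8, matching y values: none (0 points).
  x = 5: rhs = 11, matching y values: none (0 points).
  x = 6: rhs = 5, matching y values: none (0 points).
  x = 7: rhs = 9, matching y values: 3, 10 (2 points).
  x = 8: rhs = 3, matching y values: 4, 9 (2 points).
  x = 9: rhs = 6, matching y values: none (0 points).
  x = 10: rhs = 11, matching y values: none (0 points).
  x = 11: rhs = 11, matching y values: none (0 points).
  x = 12: rhs = 12, matching y values: 5, 8 (2 points).
Total affine count: 10.
Full point count |E(F_13)| = 10 + 1 = 11.
Hasse bound: |11 − (13+1)| = |-3| = 3 ≤ 2√13 ≈ 7.2111 ✓.


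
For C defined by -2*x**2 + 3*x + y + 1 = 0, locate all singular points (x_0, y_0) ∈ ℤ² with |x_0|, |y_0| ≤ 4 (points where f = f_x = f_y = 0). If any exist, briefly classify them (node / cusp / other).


No singular points in the scanned grid; C is smooth there.

Compute partial derivatives:
  f_x = 3 - 4*x.
  f_y = 1.
f_y = 1 is a nonzero constant, so f_y never vanishes: no point (x, y) can satisfy f = f_x = f_y = 0. In particular no (x, y) ∈ {−4, ..., 4}² is singular; the curve is smooth.


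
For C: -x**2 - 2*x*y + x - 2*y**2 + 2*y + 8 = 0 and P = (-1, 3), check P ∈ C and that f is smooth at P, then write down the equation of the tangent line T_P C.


Tangent line at P: -3*x - 8*y + 21 = 0.

Step 1: f(-1, 3) = 0, so P lies on C.
Step 2: partial derivatives
  f_x(x, y) = -2*x - 2*y + 1, f_y(x, y) = -2*x - 4*y + 2.
  f_x(P) = -3, f_y(P) = -8 (gradient nonzero, so P is smooth).
Step 3: tangent line at P: -3·(x − -1) + -8·(y − 3) = 0.
Expanding: -3*x - 8*y + 21 = 0.


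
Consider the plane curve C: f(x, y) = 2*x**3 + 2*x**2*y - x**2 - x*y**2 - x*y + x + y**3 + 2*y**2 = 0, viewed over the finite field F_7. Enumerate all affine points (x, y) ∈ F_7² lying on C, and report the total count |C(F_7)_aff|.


Affine F_7-points: {(0, 0), (0, 5), (2, 0), (2, 1), (2, 6), (3, 1), (5, 1)}; count = 7.

For each of the 49 pairs (x, y) ∈ F_7², evaluate f(x, y) mod 7. Record the zeros.
  x = 0: [0↦0, 1↦3, 2↦2, 3↦3, 4↦5, 5↦0, 6↦1]  zeros at y ∈ {0, 5}
  x = 1: [0↦2, 1↦5, 2↦2, 3↦6, 4↦2, 5↦3, 6↦1]  zeros at y ∈ ∅
  x = 2: [0↦0, 1↦0, 2↦6, 3↦3, 4↦4, 5↦1, 6↦0]  zeros at y ∈ {0, 1, 6}
  x = 3: [0↦6, 1↦0, 2↦5, 3↦6, 4↦2, 5↦6, 6↦3]  zeros at y ∈ {1}
  x = 4: [0↦4, 1↦3, 2↦4, 3↦6, 4↦1, 5↦2, 6↦1]  zeros at y ∈ ∅
  x = 5: [0↦6, 1↦0, 2↦1, 3↦1, 4↦6, 5↦1, 6↦6]  zeros at y ∈ {1}
  x = 6: [0↦3, 1↦3, 2↦1, 3↦3, 4↦1, 5↦1, 6↦2]  zeros at y ∈ ∅
Collecting zeros: affine points = {(0, 0), (0, 5), (2, 0), (2, 1), (2, 6), (3, 1), (5, 1)}.
Total count |C(F_7)_aff| = 7.


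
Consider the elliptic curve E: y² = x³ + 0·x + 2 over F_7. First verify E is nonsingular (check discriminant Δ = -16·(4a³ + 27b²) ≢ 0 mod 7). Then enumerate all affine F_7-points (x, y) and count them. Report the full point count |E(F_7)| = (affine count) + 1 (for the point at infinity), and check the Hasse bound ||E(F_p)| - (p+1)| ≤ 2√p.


Affine points = {(0, 3), (0, 4), (3, 1), (3, 6), (5, 1), (5, 6), (6, 1), (6, 6)}; affine count = 8; |E(F_7)| = 9.

Discriminant check: Δ ∝ 4a³ + 27b² = 4·0³ + 27·2² = 4·0 + 27·4 ≡ 3 (mod 7). Nonzero ⇒ E is nonsingular.
For each x ∈ F_7, compute rhs = x³ + 0·x + 2 mod 7, then count y ∈ F_7 with y² ≡ rhs.
  x = 0: rhs = 2, matching y values: 3, 4 (2 points).
  x = 1: rhs = 3, matching y values: none (0 points).
  x = 2: rhs = 3, matching y values: none (0 points).
  x = 3: rhs = 1, matching y values: 1, 6 (2 points).
  x = 4: rhs = 3, matching y values: none (0 points).
  x = 5: rhs = 1, matching y values: 1, 6 (2 points).
  x = 6: rhs = 1, matching y values: 1, 6 (2 points).
Total affine count: 8.
Full point count |E(F_7)| = 8 + 1 = 9.
Hasse bound: |9 − (7+1)| = |1| = 1 ≤ 2√7 ≈ 5.2915 ✓.


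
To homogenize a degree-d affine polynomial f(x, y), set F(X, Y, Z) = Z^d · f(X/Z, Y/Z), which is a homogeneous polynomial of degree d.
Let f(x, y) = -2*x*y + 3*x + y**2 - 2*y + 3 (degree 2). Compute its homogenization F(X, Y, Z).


F(X, Y, Z) = -2*X*Y + 3*X*Z + Y**2 - 2*Y*Z + 3*Z**2

deg(f) = 2.
Substitute x = X/Z, y = Y/Z into f, then multiply by Z^2.
  monomial -2·x^1·y^1 ↦ -2·X^1·Y^1·Z^0.
  monomial 3·x^1·y^0 ↦ 3·X^1·Y^0·Z^1.
  monomial 1·x^0·y^2 ↦ 1·X^0·Y^2·Z^0.
  monomial -2·x^0·y^1 ↦ -2·X^0·Y^1·Z^1.
  monomial 3·x^0·y^0 ↦ 3·X^0·Y^0·Z^2.
Collecting: F(X, Y, Z) = -2*X*Y + 3*X*Z + Y**2 - 2*Y*Z + 3*Z**2.


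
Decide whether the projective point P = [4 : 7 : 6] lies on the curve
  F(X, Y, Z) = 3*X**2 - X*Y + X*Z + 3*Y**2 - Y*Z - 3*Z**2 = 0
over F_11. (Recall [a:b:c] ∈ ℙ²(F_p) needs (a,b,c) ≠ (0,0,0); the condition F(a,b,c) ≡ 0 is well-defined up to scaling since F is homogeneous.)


F(4,7,6) ≡ 8 (mod 11); P is NOT on the curve.

Evaluate F(4, 7, 6) term-by-term (mod 11).
  3*X**2 ↦ 3·16·1·1 = 48
  -X*Y ↦ -1·4·7·1 = -28
  X*Z ↦ 1·4·1·6 = 24
  3*Y**2 ↦ 3·1·49·1 = 147
  -Y*Z ↦ -1·1·7·6 = -42
  -3*Z**2 ↦ -3·1·1·36 = -108
Sum: F(4, 7, 6) = (48) + (-28) + (24) + (147) + (-42) + (-108) = 41.
Reducing mod 11: 41 ≡ 8 (mod 11).
Since F(a, b, c) ≡ 8 ≠ 0 (mod 11), P does NOT lie on the curve.


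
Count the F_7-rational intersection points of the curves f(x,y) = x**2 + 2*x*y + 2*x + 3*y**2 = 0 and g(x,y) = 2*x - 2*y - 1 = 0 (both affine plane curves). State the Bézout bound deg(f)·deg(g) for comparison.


Common zeros: {(6, 2)}; count = 1; Bézout bound = 2.

deg(f) = 2, deg(g) = 1, so Bézout bound = 2.
Scan x ∈ F_7. For each x, list the y ∈ F_7 with f(x, y) ≡ 0 and those with g(x, y) ≡ 0 (mod 7); the common zeros in that column are the intersection.
  x = 0: f ≡ 0 at y ∈ {0}; g ≡ 0 at y ∈ {3}; common: ∅.
  x = 1: f ≡ 0 at y ∈ ∅; g ≡ 0 at y ∈ {4}; common: ∅.
  x = 2: f ≡ 0 at y ∈ {2, 6}; g ≡ 0 at y ∈ {5}; common: ∅.
  x = 3: f ≡ 0 at y ∈ ∅; g ≡ 0 at y ∈ {6}; common: ∅.
  x = 4: f ≡ 0 at y ∈ {1}; g ≡ 0 at y ∈ {0}; common: ∅.
  x = 5: f ≡ 0 at y ∈ {0, 6}; g ≡ 0 at y ∈ {1}; common: ∅.
  x = 6: f ≡ 0 at y ∈ {1, 2}; g ≡ 0 at y ∈ {2}; common: {2}.
Collecting: common zeros = {(6, 2)}, so the count is 1.
Comparison with the Bézout bound: 1 ≤ 2 = deg(f)·deg(g), as expected for curves with no common component (the affine F_7-count falls short of the bound because intersections may lie at infinity, over extension fields, or carry multiplicity).


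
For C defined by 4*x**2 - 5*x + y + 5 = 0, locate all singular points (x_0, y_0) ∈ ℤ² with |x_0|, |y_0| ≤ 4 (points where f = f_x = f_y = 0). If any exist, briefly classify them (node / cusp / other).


No singular points in the scanned grid; C is smooth there.

Compute partial derivatives:
  f_x = 8*x - 5.
  f_y = 1.
f_y = 1 is a nonzero constant, so f_y never vanishes: no point (x, y) can satisfy f = f_x = f_y = 0. In particular no (x, y) ∈ {−4, ..., 4}² is singular; the curve is smooth.


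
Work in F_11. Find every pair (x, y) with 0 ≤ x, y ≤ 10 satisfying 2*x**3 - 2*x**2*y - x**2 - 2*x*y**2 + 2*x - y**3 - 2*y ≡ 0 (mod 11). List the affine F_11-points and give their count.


Affine F_11-points: {(0, 0), (0, 3), (0, 8), (1, 9), (2, 3), (3, 7), (3, 10), (4, 1), (7, 3), (7, 7), (7, 9), (9, 5)}; count = 12.

For each of the 121 pairs (x, y) ∈ F_11², evaluate f(x, y) mod 11. Record the zeros.
  x = 0: [0↦0, 1↦8, 2↦10, 3↦0, 4↦5, 5↦8, 6↦3, 7↦6, 8↦0, 9↦1, 10↦3]  zeros at y ∈ {0, 3, 8}
  x = 1: [0↦3, 1↦7, 2↦1, 3↦1, 4↦1, 5↦6, 6↦10, 7↦7, 8↦2, 9↦0, 10↦6]  zeros at y ∈ {9}
  x = 2: [0↦5, 1↦1, 2↦5, 3↦0, 4↦2, 5↦5, 6↦3, 7↦1, 8↦4, 9↦6, 10↦1]  zeros at y ∈ {3}
  x = 3: [0↦7, 1↦2, 2↦1, 3↦9, 4↦9, 5↦6, 6↦5, 7↦0, 8↦7, 9↦9, 10↦0]  zeros at y ∈ {7, 10}
  x = 4: [0↦10, 1↦0, 2↦1, 3↦7, 4↦1, 5↦10, 6↦6, 7↦5, 8↦1, 9↦10, 10↦4]  zeros at y ∈ {1}
  x = 5: [0↦4, 1↦7, 2↦6, 3↦6, 4↦1, 5↦7, 6↦7, 7↦6, 8↦9, 9↦10, 10↦3]  zeros at y ∈ ∅
  x = 6: [0↦1, 1↦2, 2↦6, 3↦7, 4↦10, 5↦9, 6↦9, 7↦4, 8↦10, 9↦10, 10↦9]  zeros at y ∈ ∅
  x = 7: [0↦2, 1↦8, 2↦2, 3↦0, 4↦7, 5↦6, 6↦2, 7↦0, 8↦5, 9↦0, 10↦1]  zeros at y ∈ {3, 7, 9}
  x = 8: [0↦8, 1↦4, 2↦6, 3↦8, 4↦4, 5↦10, 6↦9, 7↦6, 8↦6, 9↦3, 10↦2]  zeros at y ∈ ∅
  x = 9: [0↦9, 1↦2, 2↦8, 3↦10, 4↦2, 5↦0, 6↦9, 7↦1, 8↦3, 9↦9, 10↦2]  zeros at y ∈ {5}
  x = 10: [0↦6, 1↦3, 2↦9, 3↦7, 4↦2, 5↦10, 6↦3, 7↦8, 8↦8, 9↦8, 10↦2]  zeros at y ∈ ∅
Collecting zeros: affine points = {(0, 0), (0, 3), (0, 8), (1, 9), (2, 3), (3, 7), (3, 10), (4, 1), (7, 3), (7, 7), (7, 9), (9, 5)}.
Total count |C(F_11)_aff| = 12.


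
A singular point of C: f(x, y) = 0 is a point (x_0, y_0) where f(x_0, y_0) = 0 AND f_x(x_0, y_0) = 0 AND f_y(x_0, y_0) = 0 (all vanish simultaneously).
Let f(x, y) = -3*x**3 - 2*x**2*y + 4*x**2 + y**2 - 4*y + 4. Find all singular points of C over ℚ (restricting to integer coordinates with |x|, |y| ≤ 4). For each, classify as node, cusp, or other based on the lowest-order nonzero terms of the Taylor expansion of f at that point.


Singular points: {(0, 2)}; classification: cusp.

Compute partial derivatives:
  f_x = -9*x**2 - 4*x*y + 8*x.
  f_y = -2*x**2 + 2*y - 4.
Scan x_0 ∈ {−4, ..., 4}. For each x_0, f_y(x_0, y) is a polynomial in y; find its integer roots y ∈ {−4, ..., 4}, then test f_x and f at those candidates.
  x = -4: f_y(-4, y) = 2*y - 36; no integer root y with |y| ≤ 4.
  x = -3: f_y(-3, y) = 2*y - 22; no integer root y with |y| ≤ 4.
  x = -2: f_y(-2, y) = 2*y - 12; no integer root y with |y| ≤ 4.
  x = -1: f_y(-1, y) = 2*y - 6; vanishes at y ∈ {3}. (-1, 3): f_x = -5 ≠ 0.
  x = 0: f_y(0, y) = 2*y - 4; vanishes at y ∈ {2}. (0, 2): f_x = 0, f = 0 — SINGULAR.
  x = 1: f_y(1, y) = 2*y - 6; vanishes at y ∈ {3}. (1, 3): f_x = -13 ≠ 0.
  x = 2: f_y(2, y) = 2*y - 12; no integer root y with |y| ≤ 4.
  x = 3: f_y(3, y) = 2*y - 22; no integer root y with |y| ≤ 4.
  x = 4: f_y(4, y) = 2*y - 36; no integer root y with |y| ≤ 4.
Only singular point on the grid: (0, 2).
Classify: substitute x = 0 + u, y = 2 + v and expand: f = -3*u**3 - 2*u**2*v + v**2.
No constant or linear terms (consistent with a singular point). Quadratic part: v**2. Cubic part: -3*u**3 - 2*u**2*v.
The quadratic part v**2 is a perfect square, so there is a single (double) tangent line v = 0, i.e. y = 2. Restricting the cubic part to that line (v = 0) leaves -3*u**3 ≠ 0, so f is not divisible by v and the branch is v² ≈ 3*u**3 to lowest order — this is a cusp.
Classification: cusp.


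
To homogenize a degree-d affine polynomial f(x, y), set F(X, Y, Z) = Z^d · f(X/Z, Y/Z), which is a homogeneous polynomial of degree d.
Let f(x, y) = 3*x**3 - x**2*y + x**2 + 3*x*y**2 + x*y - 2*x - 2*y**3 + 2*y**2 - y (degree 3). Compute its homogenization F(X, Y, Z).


F(X, Y, Z) = 3*X**3 - X**2*Y + X**2*Z + 3*X*Y**2 + X*Y*Z - 2*X*Z**2 - 2*Y**3 + 2*Y**2*Z - Y*Z**2

deg(f) = 3.
Substitute x = X/Z, y = Y/Z into f, then multiply by Z^3.
  monomial 3·x^3·y^0 ↦ 3·X^3·Y^0·Z^0.
  monomial -1·x^2·y^1 ↦ -1·X^2·Y^1·Z^0.
  monomial 1·x^2·y^0 ↦ 1·X^2·Y^0·Z^1.
  monomial 3·x^1·y^2 ↦ 3·X^1·Y^2·Z^0.
  monomial 1·x^1·y^1 ↦ 1·X^1·Y^1·Z^1.
  monomial -2·x^1·y^0 ↦ -2·X^1·Y^0·Z^2.
  monomial -2·x^0·y^3 ↦ -2·X^0·Y^3·Z^0.
  monomial 2·x^0·y^2 ↦ 2·X^0·Y^2·Z^1.
  monomial -1·x^0·y^1 ↦ -1·X^0·Y^1·Z^2.
Collecting: F(X, Y, Z) = 3*X**3 - X**2*Y + X**2*Z + 3*X*Y**2 + X*Y*Z - 2*X*Z**2 - 2*Y**3 + 2*Y**2*Z - Y*Z**2.


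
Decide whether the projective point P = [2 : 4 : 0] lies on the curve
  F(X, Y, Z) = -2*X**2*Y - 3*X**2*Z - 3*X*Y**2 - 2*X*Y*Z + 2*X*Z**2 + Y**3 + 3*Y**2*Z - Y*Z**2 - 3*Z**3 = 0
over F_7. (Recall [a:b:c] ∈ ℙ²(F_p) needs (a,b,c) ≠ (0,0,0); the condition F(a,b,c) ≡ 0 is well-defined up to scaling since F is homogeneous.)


F(2,4,0) ≡ 6 (mod 7); P is NOT on the curve.

Evaluate F(2, 4, 0) term-by-term (mod 7).
  -2*X**2*Y ↦ -2·4·4·1 = -32
  -3*X**2*Z ↦ -3·4·1·0 = 0
  -3*X*Y**2 ↦ -3·2·16·1 = -96
  -2*X*Y*Z ↦ -2·2·4·0 = 0
  2*X*Z**2 ↦ 2·2·1·0 = 0
  Y**3 ↦ 1·1·64·1 = 64
  3*Y**2*Z ↦ 3·1·16·0 = 0
  -Y*Z**2 ↦ -1·1·4·0 = 0
  -3*Z**3 ↦ -3·1·1·0 = 0
Sum: F(2, 4, 0) = (-32) + (0) + (-96) + (0) + (0) + (64) + (0) + (0) + (0) = -64.
Reducing mod 7: -64 ≡ 6 (mod 7).
Since F(a, b, c) ≡ 6 ≠ 0 (mod 7), P does NOT lie on the curve.


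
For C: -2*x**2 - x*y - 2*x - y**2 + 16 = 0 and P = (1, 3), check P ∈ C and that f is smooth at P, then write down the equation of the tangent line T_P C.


Tangent line at P: -9*x - 7*y + 30 = 0.

Step 1: f(1, 3) = 0, so P lies on C.
Step 2: partial derivatives
  f_x(x, y) = -4*x - y - 2, f_y(x, y) = -x - 2*y.
  f_x(P) = -9, f_y(P) = -7 (gradient nonzero, so P is smooth).
Step 3: tangent line at P: -9·(x − 1) + -7·(y − 3) = 0.
Expanding: -9*x - 7*y + 30 = 0.


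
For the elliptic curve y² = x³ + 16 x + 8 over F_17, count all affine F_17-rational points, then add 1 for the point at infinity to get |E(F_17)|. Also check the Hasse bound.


Affine points = {(0, 5), (0, 12), (1, 5), (1, 12), (3, 7), (3, 10), (4, 0), (5, 3), (5, 14), (7, 2), (7, 15), (8, 6), (8, 11), (11, 6), (11, 11), (13, 4), (13, 13), (14, 1), (14, 16), (15, 6), (15, 11), (16, 5), (16, 12)}; affine count = 23; |E(F_17)| = 24.

Discriminant check: Δ ∝ 4a³ + 27b² = 4·16³ + 27·8² = 4·4096 + 27·64 ≡ 7 (mod 17). Nonzero ⇒ E is nonsingular.
For each x ∈ F_17, compute rhs = x³ + 16·x + 8 mod 17, then count y ∈ F_17 with y² ≡ rhs.
  x = 0: rhs = 8, matching y values: 5, 12 (2 points).
  x = 1: rhs = 8, matching y values: 5, 12 (2 points).
  x = 2: rhs = 14, matching y values: none (0 points).
  x = 3: rhs = 15, matching y values: 7, 10 (2 points).
  x = 4: rhs = 0, matching y values: 0 (1 points).
  x = 5: rhs = 9, matching y values: 3, 14 (2 points).
  x = 6: rhs = 14, matching y values: none (0 points).
  x = 7: rhs = 4, matching y values: 2, 15 (2 points).
  x = 8: rhs = 2, matching y values: 6, 11 (2 points).
  x = 9: rhs = 14, matching y values: none (0 points).
  x = 10: rhs = 12, matching y values: none (0 points).
  x = 11: rhs = 2, matching y values: 6, 11 (2 points).
  x = 12: rhs = 7, matching y values: none (0 points).
  x = 13: rhs = 16, matching y values: 4, 13 (2 points).
  x = 14: rhs = 1, matching y values: 1, 16 (2 points).
  x = 15: rhs = 2, matching y values: 6, 11 (2 points).
  x = 16: rhs = 8, matching y values: 5, 12 (2 points).
Total affine count: 23.
Full point count |E(F_17)| = 23 + 1 = 24.
Hasse bound: |24 − (17+1)| = |6| = 6 ≤ 2√17 ≈ 8.2462 ✓.


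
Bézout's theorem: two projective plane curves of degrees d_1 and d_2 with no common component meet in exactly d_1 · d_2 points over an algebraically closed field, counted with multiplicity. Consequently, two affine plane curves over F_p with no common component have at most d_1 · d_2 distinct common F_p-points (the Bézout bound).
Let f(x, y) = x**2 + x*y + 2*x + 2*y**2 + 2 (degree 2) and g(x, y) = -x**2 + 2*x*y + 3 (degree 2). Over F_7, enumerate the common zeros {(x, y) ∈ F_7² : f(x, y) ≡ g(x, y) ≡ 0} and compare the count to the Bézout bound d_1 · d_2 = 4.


Common zeros: {(5, 5)}; count = 1; Bézout bound = 4.

deg(f) = 2, deg(g) = 2, so Bézout bound = 4.
Scan x ∈ F_7. For each x, list the y ∈ F_7 with f(x, y) ≡ 0 and those with g(x, y) ≡ 0 (mod 7); the common zeros in that column are the intersection.
  x = 0: f ≡ 0 at y ∈ ∅; g ≡ 0 at y ∈ ∅; common: ∅.
  x = 1: f ≡ 0 at y ∈ ∅; g ≡ 0 at y ∈ {6}; common: ∅.
  x = 2: f ≡ 0 at y ∈ {1, 5}; g ≡ 0 at y ∈ {2}; common: ∅.
  x = 3: f ≡ 0 at y ∈ ∅; g ≡ 0 at y ∈ {1}; common: ∅.
  x = 4: f ≡ 0 at y ∈ {2, 3}; g ≡ 0 at y ∈ {6}; common: ∅.
  x = 5: f ≡ 0 at y ∈ {3, 5}; g ≡ 0 at y ∈ {5}; common: {5}.
  x = 6: f ≡ 0 at y ∈ {2}; g ≡ 0 at y ∈ {1}; common: ∅.
Collecting: common zeros = {(5, 5)}, so the count is 1.
Comparison with the Bézout bound: 1 ≤ 4 = deg(f)·deg(g), as expected for curves with no common component (the affine F_7-count falls short of the bound because intersections may lie at infinity, over extension fields, or carry multiplicity).


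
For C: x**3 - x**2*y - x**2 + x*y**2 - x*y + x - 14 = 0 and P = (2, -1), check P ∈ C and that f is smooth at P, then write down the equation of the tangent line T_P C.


Tangent line at P: 15*x - 10*y - 40 = 0.

Step 1: f(2, -1) = 0, so P lies on C.
Step 2: partial derivatives
  f_x(x, y) = 3*x**2 - 2*x*y - 2*x + y**2 - y + 1, f_y(x, y) = -x**2 + 2*x*y - x.
  f_x(P) = 15, f_y(P) = -10 (gradient nonzero, so P is smooth).
Step 3: tangent line at P: 15·(x − 2) + -10·(y − -1) = 0.
Expanding: 15*x - 10*y - 40 = 0.


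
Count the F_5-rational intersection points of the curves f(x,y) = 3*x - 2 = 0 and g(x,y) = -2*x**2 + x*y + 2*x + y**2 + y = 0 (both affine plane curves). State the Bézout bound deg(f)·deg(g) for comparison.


Common zeros: {(4, 2), (4, 3)}; count = 2; Bézout bound = 2.

deg(f) = 1, deg(g) = 2, so Bézout bound = 2.
Scan x ∈ F_5. For each x, list the y ∈ F_5 with f(x, y) ≡ 0 and those with g(x, y) ≡ 0 (mod 5); the common zeros in that column are the intersection.
  x = 0: f ≡ 0 at y ∈ ∅; g ≡ 0 at y ∈ {0, 4}; common: ∅.
  x = 1: f ≡ 0 at y ∈ ∅; g ≡ 0 at y ∈ {0, 3}; common: ∅.
  x = 2: f ≡ 0 at y ∈ ∅; g ≡ 0 at y ∈ {1}; common: ∅.
  x = 3: f ≡ 0 at y ∈ ∅; g ≡ 0 at y ∈ {2, 4}; common: ∅.
  x = 4: f ≡ 0 at y ∈ {0, 1, 2, 3, 4}; g ≡ 0 at y ∈ {2, 3}; common: {2, 3}.
Collecting: common zeros = {(4, 2), (4, 3)}, so the count is 2.
Comparison with the Bézout bound: 2 ≤ 2 = deg(f)·deg(g), as expected for curves with no common component (the bound is attained).


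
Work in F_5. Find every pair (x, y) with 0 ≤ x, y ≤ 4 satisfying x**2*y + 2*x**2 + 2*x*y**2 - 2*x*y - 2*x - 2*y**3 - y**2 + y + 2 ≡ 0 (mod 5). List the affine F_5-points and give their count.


Affine F_5-points: {(0, 1), (1, 2), (1, 4), (2, 4), (4, 1)}; count = 5.

For each of the 25 pairs (x, y) ∈ F_5², evaluate f(x, y) mod 5. Record the zeros.
  x = 0: [0↦2, 1↦0, 2↦4, 3↦2, 4↦2]  zeros at y ∈ {1}
  x = 1: [0↦2, 1↦1, 2↦0, 3↦2, 4↦0]  zeros at y ∈ {2, 4}
  x = 2: [0↦1, 1↦3, 2↦4, 3↦2, 4↦0]  zeros at y ∈ {4}
  x = 3: [0↦4, 1↦1, 2↦1, 3↦2, 4↦2]  zeros at y ∈ ∅
  x = 4: [0↦1, 1↦0, 2↦1, 3↦2, 4↦1]  zeros at y ∈ {1}
Collecting zeros: affine points = {(0, 1), (1, 2), (1, 4), (2, 4), (4, 1)}.
Total count |C(F_5)_aff| = 5.


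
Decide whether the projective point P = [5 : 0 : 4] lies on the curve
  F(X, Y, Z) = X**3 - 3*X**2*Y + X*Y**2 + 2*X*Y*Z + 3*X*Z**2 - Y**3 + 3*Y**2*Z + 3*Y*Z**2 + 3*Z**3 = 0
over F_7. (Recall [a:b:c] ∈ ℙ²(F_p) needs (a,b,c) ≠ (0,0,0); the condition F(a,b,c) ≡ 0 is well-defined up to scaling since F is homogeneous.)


F(5,0,4) ≡ 4 (mod 7); P is NOT on the curve.

Evaluate F(5, 0, 4) term-by-term (mod 7).
  X**3 ↦ 1·125·1·1 = 125
  -3*X**2*Y ↦ -3·25·0·1 = 0
  X*Y**2 ↦ 1·5·0·1 = 0
  2*X*Y*Z ↦ 2·5·0·4 = 0
  3*X*Z**2 ↦ 3·5·1·16 = 240
  -Y**3 ↦ -1·1·0·1 = 0
  3*Y**2*Z ↦ 3·1·0·4 = 0
  3*Y*Z**2 ↦ 3·1·0·16 = 0
  3*Z**3 ↦ 3·1·1·64 = 192
Sum: F(5, 0, 4) = (125) + (0) + (0) + (0) + (240) + (0) + (0) + (0) + (192) = 557.
Reducing mod 7: 557 ≡ 4 (mod 7).
Since F(a, b, c) ≡ 4 ≠ 0 (mod 7), P does NOT lie on the curve.


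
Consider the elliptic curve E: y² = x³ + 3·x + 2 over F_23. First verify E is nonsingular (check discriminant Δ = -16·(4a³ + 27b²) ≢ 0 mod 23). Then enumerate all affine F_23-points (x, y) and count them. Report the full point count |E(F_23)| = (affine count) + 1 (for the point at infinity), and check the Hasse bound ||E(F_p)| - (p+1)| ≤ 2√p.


Affine points = {(0, 5), (0, 18), (1, 11), (1, 12), (2, 4), (2, 19), (4, 3), (4, 20), (5, 2), (5, 21), (6, 11), (6, 12), (8, 3), (8, 20), (11, 3), (11, 20), (12, 8), (12, 15), (15, 8), (15, 15), (16, 11), (16, 12), (18, 0), (19, 8), (19, 15), (20, 9), (20, 14)}; affine count = 27; |E(F_23)| = 28.

Discriminant check: Δ ∝ 4a³ + 27b² = 4·3³ + 27·2² = 4·27 + 27·4 ≡ 9 (mod 23). Nonzero ⇒ E is nonsingular.
For each x ∈ F_23, compute rhs = x³ + 3·x + 2 mod 23, then count y ∈ F_23 with y² ≡ rhs.
  x = 0: rhs = 2, matching y values: 5, 18 (2 points).
  x = 1: rhs = 6, matching y values: 11, 12 (2 points).
  x = 2: rhs = 16, matching y values: 4, 19 (2 points).
  x = 3: rhs = 15, matching y values: none (0 points).
  x = 4: rhs = 9, matching y values: 3, 20 (2 points).
  x = 5: rhs = 4, matching y values: 2, 21 (2 points).
  x = 6: rhs = 6, matching y values: 11, 12 (2 points).
  x = 7: rhs = 21, matching y values: none (0 points).
  x = 8: rhs = 9, matching y values: 3, 20 (2 points).
  x = 9: rhs = 22, matching y values: none (0 points).
  x = 10: rhs = 20, matching y values: none (0 points).
  x = 11: rhs = 9, matching y values: 3, 20 (2 points).
  x = 12: rhs = 18, matching y values: 8, 15 (2 points).
  x = 13: rhs = 7, matching y values: none (0 points).
  x = 14: rhs = 5, matching y values: none (0 points).
  x = 15: rhs = 18, matching y values: 8, 15 (2 points).
  x = 16: rhs = 6, matching y values: 11, 12 (2 points).
  x = 17: rhs = 21, matching y values: none (0 points).
  x = 18: rhs = 0, matching y values: 0 (1 points).
  x = 19: rhs = 18, matching y values: 8, 15 (2 points).
  x = 20: rhs = 12, matching y values: 9, 14 (2 points).
  x = 21: rhs = 11, matching y values: none (0 points).
  x = 22: rhs = 21, matching y values: none (0 points).
Total affine count: 27.
Full point count |E(F_23)| = 27 + 1 = 28.
Hasse bound: |28 − (23+1)| = |4| = 4 ≤ 2√23 ≈ 9.5917 ✓.


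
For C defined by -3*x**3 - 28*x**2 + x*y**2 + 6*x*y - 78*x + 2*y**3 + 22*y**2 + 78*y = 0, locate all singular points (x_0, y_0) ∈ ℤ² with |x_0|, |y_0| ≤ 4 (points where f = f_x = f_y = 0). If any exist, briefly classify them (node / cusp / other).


Singular points: {(-3, -3)}; classification: node.

Compute partial derivatives:
  f_x = -9*x**2 - 56*x + y**2 + 6*y - 78.
  f_y = 2*x*y + 6*x + 6*y**2 + 44*y + 78.
Scan x_0 ∈ {−4, ..., 4}. For each x_0, f_y(x_0, y) is a polynomial in y; find its integer roots y ∈ {−4, ..., 4}, then test f_x and f at those candidates.
  x = -4: f_y(-4, y) = 6*y**2 + 36*y + 54; vanishes at y ∈ {-3}. (-4, -3): f_x = -7 ≠ 0.
  x = -3: f_y(-3, y) = 6*y**2 + 38*y + 60; vanishes at y ∈ {-3}. (-3, -3): f_x = 0, f = 0 — SINGULAR.
  x = -2: f_y(-2, y) = 6*y**2 + 40*y + 66; vanishes at y ∈ {-3}. (-2, -3): f_x = -11 ≠ 0.
  x = -1: f_y(-1, y) = 6*y**2 + 42*y + 72; vanishes at y ∈ {-4, -3}. (-1, -4): f_x = -39 ≠ 0; (-1, -3): f_x = -40 ≠ 0.
  x = 0: f_y(0, y) = 6*y**2 + 44*y + 78; vanishes at y ∈ {-3}. (0, -3): f_x = -87 ≠ 0.
  x = 1: f_y(1, y) = 6*y**2 + 46*y + 84; vanishes at y ∈ {-3}. (1, -3): f_x = -152 ≠ 0.
  x = 2: f_y(2, y) = 6*y**2 + 48*y + 90; vanishes at y ∈ {-3}. (2, -3): f_x = -235 ≠ 0.
  x = 3: f_y(3, y) = 6*y**2 + 50*y + 96; vanishes at y ∈ {-3}. (3, -3): f_x = -336 ≠ 0.
  x = 4: f_y(4, y) = 6*y**2 + 52*y + 102; vanishes at y ∈ {-3}. (4, -3): f_x = -455 ≠ 0.
Only singular point on the grid: (-3, -3).
Classify: substitute x = -3 + u, y = -3 + v and expand: f = -3*u**3 - u**2 + u*v**2 + 2*v**3 + v**2.
No constant or linear terms (consistent with a singular point). Quadratic part: -u**2 + v**2. Cubic part: -3*u**3 + u*v**2 + 2*v**3.
The quadratic part v**2 - u**2 = (v − u)(v + u) splits into two distinct linear factors, so there are two distinct tangent lines y − -3 = ±(x − -3) — this is a node (ordinary double point).
Classification: node.


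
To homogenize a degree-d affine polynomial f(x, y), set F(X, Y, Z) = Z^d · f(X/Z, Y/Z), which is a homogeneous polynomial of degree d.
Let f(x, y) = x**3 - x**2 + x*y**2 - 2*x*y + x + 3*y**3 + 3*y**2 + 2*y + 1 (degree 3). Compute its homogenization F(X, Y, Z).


F(X, Y, Z) = X**3 - X**2*Z + X*Y**2 - 2*X*Y*Z + X*Z**2 + 3*Y**3 + 3*Y**2*Z + 2*Y*Z**2 + Z**3

deg(f) = 3.
Substitute x = X/Z, y = Y/Z into f, then multiply by Z^3.
  monomial 1·x^3·y^0 ↦ 1·X^3·Y^0·Z^0.
  monomial -1·x^2·y^0 ↦ -1·X^2·Y^0·Z^1.
  monomial 1·x^1·y^2 ↦ 1·X^1·Y^2·Z^0.
  monomial -2·x^1·y^1 ↦ -2·X^1·Y^1·Z^1.
  monomial 1·x^1·y^0 ↦ 1·X^1·Y^0·Z^2.
  monomial 3·x^0·y^3 ↦ 3·X^0·Y^3·Z^0.
  monomial 3·x^0·y^2 ↦ 3·X^0·Y^2·Z^1.
  monomial 2·x^0·y^1 ↦ 2·X^0·Y^1·Z^2.
  monomial 1·x^0·y^0 ↦ 1·X^0·Y^0·Z^3.
Collecting: F(X, Y, Z) = X**3 - X**2*Z + X*Y**2 - 2*X*Y*Z + X*Z**2 + 3*Y**3 + 3*Y**2*Z + 2*Y*Z**2 + Z**3.


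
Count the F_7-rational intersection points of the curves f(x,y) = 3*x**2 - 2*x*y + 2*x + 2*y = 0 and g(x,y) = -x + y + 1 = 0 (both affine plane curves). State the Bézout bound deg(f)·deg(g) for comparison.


Common zeros: {(2, 1), (6, 5)}; count = 2; Bézout bound = 2.

deg(f) = 2, deg(g) = 1, so Bézout bound = 2.
Scan x ∈ F_7. For each x, list the y ∈ F_7 with f(x, y) ≡ 0 and those with g(x, y) ≡ 0 (mod 7); the common zeros in that column are the intersection.
  x = 0: f ≡ 0 at y ∈ {0}; g ≡ 0 at y ∈ {6}; common: ∅.
  x = 1: f ≡ 0 at y ∈ ∅; g ≡ 0 at y ∈ {0}; common: ∅.
  x = 2: f ≡ 0 at y ∈ {1}; g ≡ 0 at y ∈ {1}; common: {1}.
  x = 3: f ≡ 0 at y ∈ {3}; g ≡ 0 at y ∈ {2}; common: ∅.
  x = 4: f ≡ 0 at y ∈ {0}; g ≡ 0 at y ∈ {3}; common: ∅.
  x = 5: f ≡ 0 at y ∈ {1}; g ≡ 0 at y ∈ {4}; common: ∅.
  x = 6: f ≡ 0 at y ∈ {5}; g ≡ 0 at y ∈ {5}; common: {5}.
Collecting: common zeros = {(2, 1), (6, 5)}, so the count is 2.
Comparison with the Bézout bound: 2 ≤ 2 = deg(f)·deg(g), as expected for curves with no common component (the bound is attained).


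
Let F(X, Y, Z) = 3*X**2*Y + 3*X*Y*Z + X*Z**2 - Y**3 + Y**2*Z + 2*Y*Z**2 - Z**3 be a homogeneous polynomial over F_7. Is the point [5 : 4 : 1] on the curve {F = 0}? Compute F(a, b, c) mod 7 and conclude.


F(5,4,1) ≡ 2 (mod 7); P is NOT on the curve.

Evaluate F(5, 4, 1) term-by-term (mod 7).
  3*X**2*Y ↦ 3·25·4·1 = 300
  3*X*Y*Z ↦ 3·5·4·1 = 60
  X*Z**2 ↦ 1·5·1·1 = 5
  -Y**3 ↦ -1·1·64·1 = -64
  Y**2*Z ↦ 1·1·16·1 = 16
  2*Y*Z**2 ↦ 2·1·4·1 = 8
  -Z**3 ↦ -1·1·1·1 = -1
Sum: F(5, 4, 1) = (300) + (60) + (5) + (-64) + (16) + (8) + (-1) = 324.
Reducing mod 7: 324 ≡ 2 (mod 7).
Since F(a, b, c) ≡ 2 ≠ 0 (mod 7), P does NOT lie on the curve.


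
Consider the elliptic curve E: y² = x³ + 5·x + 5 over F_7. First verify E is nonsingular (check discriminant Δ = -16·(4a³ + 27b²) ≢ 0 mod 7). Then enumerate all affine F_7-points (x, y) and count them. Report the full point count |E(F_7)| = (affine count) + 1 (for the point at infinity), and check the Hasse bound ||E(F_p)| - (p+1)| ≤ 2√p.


Affine points = {(1, 2), (1, 5), (2, 3), (2, 4), (5, 1), (5, 6)}; affine count = 6; |E(F_7)| = 7.

Discriminant check: Δ ∝ 4a³ + 27b² = 4·5³ + 27·5² = 4·125 + 27·25 ≡ 6 (mod 7). Nonzero ⇒ E is nonsingular.
For each x ∈ F_7, compute rhs = x³ + 5·x + 5 mod 7, then count y ∈ F_7 with y² ≡ rhs.
  x = 0: rhs = 5, matching y values: none (0 points).
  x = 1: rhs = 4, matching y values: 2, 5 (2 points).
  x = 2: rhs = 2, matching y values: 3, 4 (2 points).
  x = 3: rhs = 5, matching y values: none (0 points).
  x = 4: rhs = 5, matching y values: none (0 points).
  x = 5: rhs = 1, matching y values: 1, 6 (2 points).
  x = 6: rhs = 6, matching y values: none (0 points).
Total affine count: 6.
Full point count |E(F_7)| = 6 + 1 = 7.
Hasse bound: |7 − (7+1)| = |-1| = 1 ≤ 2√7 ≈ 5.2915 ✓.


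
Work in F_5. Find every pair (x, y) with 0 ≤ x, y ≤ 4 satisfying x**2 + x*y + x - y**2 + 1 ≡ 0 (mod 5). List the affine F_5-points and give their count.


Affine F_5-points: {(0, 1), (0, 4), (3, 1), (3, 2), (4, 2)}; count = 5.

For each of the 25 pairs (x, y) ∈ F_5², evaluate f(x, y) mod 5. Record the zeros.
  x = 0: [0↦1, 1↦0, 2↦2, 3↦2, 4↦0]  zeros at y ∈ {1, 4}
  x = 1: [0↦3, 1↦3, 2↦1, 3↦2, 4↦1]  zeros at y ∈ ∅
  x = 2: [0↦2, 1↦3, 2↦2, 3↦4, 4↦4]  zeros at y ∈ ∅
  x = 3: [0↦3, 1↦0, 2↦0, 3↦3, 4↦4]  zeros at y ∈ {1, 2}
  x = 4: [0↦1, 1↦4, 2↦0, 3↦4, 4↦1]  zeros at y ∈ {2}
Collecting zeros: affine points = {(0, 1), (0, 4), (3, 1), (3, 2), (4, 2)}.
Total count |C(F_5)_aff| = 5.


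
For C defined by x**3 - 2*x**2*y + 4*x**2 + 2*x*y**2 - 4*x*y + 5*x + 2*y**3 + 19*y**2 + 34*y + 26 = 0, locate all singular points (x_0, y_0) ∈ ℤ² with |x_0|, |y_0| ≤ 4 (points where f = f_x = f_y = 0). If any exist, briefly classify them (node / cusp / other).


Singular points: {(-3, -2)}; classification: node.

Compute partial derivatives:
  f_x = 3*x**2 - 4*x*y + 8*x + 2*y**2 - 4*y + 5.
  f_y = -2*x**2 + 4*x*y - 4*x + 6*y**2 + 38*y + 34.
Scan x_0 ∈ {−4, ..., 4}. For each x_0, f_y(x_0, y) is a polynomial in y; find its integer roots y ∈ {−4, ..., 4}, then test f_x and f at those candidates.
  x = -4: f_y(-4, y) = 6*y**2 + 22*y + 18; no integer root y with |y| ≤ 4.
  x = -3: f_y(-3, y) = 6*y**2 + 26*y + 28; vanishes at y ∈ {-2}. (-3, -2): f_x = 0, f = 0 — SINGULAR.
  x = -2: f_y(-2, y) = 6*y**2 + 30*y + 34; no integer root y with |y| ≤ 4.
  x = -1: f_y(-1, y) = 6*y**2 + 34*y + 36; no integer root y with |y| ≤ 4.
  x = 0: f_y(0, y) = 6*y**2 + 38*y + 34; no integer root y with |y| ≤ 4.
  x = 1: f_y(1, y) = 6*y**2 + 42*y + 28; no integer root y with |y| ≤ 4.
  x = 2: f_y(2, y) = 6*y**2 + 46*y + 18; no integer root y with |y| ≤ 4.
  x = 3: f_y(3, y) = 6*y**2 + 50*y + 4; no integer root y with |y| ≤ 4.
  x = 4: f_y(4, y) = 6*y**2 + 54*y - 14; no integer root y with |y| ≤ 4.
Only singular point on the grid: (-3, -2).
Classify: substitute x = -3 + u, y = -2 + v and expand: f = u**3 - 2*u**2*v - u**2 + 2*u*v**2 + 2*v**3 + v**2.
No constant or linear terms (consistent with a singular point). Quadratic part: -u**2 + v**2. Cubic part: u**3 - 2*u**2*v + 2*u*v**2 + 2*v**3.
The quadratic part v**2 - u**2 = (v − u)(v + u) splits into two distinct linear factors, so there are two distinct tangent lines y − -2 = ±(x − -3) — this is a node (ordinary double point).
Classification: node.


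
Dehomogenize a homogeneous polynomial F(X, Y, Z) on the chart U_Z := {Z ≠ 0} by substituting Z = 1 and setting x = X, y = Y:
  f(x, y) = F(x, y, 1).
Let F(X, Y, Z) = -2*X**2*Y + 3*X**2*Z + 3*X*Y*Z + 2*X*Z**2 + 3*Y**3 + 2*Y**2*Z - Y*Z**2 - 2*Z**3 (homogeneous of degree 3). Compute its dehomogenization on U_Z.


f(x, y) = -2*x**2*y + 3*x**2 + 3*x*y + 2*x + 3*y**3 + 2*y**2 - y - 2

On U_Z we set Z = 1. Each monomial c·X^i·Y^j·Z^k in F becomes c·x^i·y^j·1^k = c·x^i·y^j.
Substituting Z = 1: F(X, Y, 1) = -2*x**2*y + 3*x**2 + 3*x*y + 2*x + 3*y**3 + 2*y**2 - y - 2.
Note: deg(f) ≤ deg(F) = 3; strict inequality happens when F is divisible by Z (lost terms).


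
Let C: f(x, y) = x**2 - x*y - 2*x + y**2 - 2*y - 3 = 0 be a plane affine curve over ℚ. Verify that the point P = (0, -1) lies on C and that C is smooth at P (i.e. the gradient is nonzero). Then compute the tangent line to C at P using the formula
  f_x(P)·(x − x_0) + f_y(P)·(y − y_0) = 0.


Tangent line at P: -x - 4*y - 4 = 0.

Step 1: f(0, -1) = 0, so P lies on C.
Step 2: partial derivatives
  f_x(x, y) = 2*x - y - 2, f_y(x, y) = -x + 2*y - 2.
  f_x(P) = -1, f_y(P) = -4 (gradient nonzero, so P is smooth).
Step 3: tangent line at P: -1·(x − 0) + -4·(y − -1) = 0.
Expanding: -x - 4*y - 4 = 0.


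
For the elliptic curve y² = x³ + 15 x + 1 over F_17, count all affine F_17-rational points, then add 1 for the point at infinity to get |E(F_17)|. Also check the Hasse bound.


Affine points = {(0, 1), (0, 16), (1, 0), (6, 1), (6, 16), (8, 2), (8, 15), (9, 7), (9, 10), (11, 1), (11, 16), (13, 8), (13, 9), (16, 6), (16, 11)}; affine count = 15; |E(F_17)| = 16.

Discriminant check: Δ ∝ 4a³ + 27b² = 4·15³ + 27·1² = 4·3375 + 27·1 ≡ 12 (mod 17). Nonzero ⇒ E is nonsingular.
For each x ∈ F_17, compute rhs = x³ + 15·x + 1 mod 17, then count y ∈ F_17 with y² ≡ rhs.
  x = 0: rhs = 1, matching y values: 1, 16 (2 points).
  x = 1: rhs = 0, matching y values: 0 (1 points).
  x = 2: rhs = 5, matching y values: none (0 points).
  x = 3: rhs = 5, matching y values: none (0 points).
  x = 4: rhs = 6, matching y values: none (0 points).
  x = 5: rhs = 14, matching y values: none (0 points).
  x = 6: rhs = 1, matching y values: 1, 16 (2 points).
  x = 7: rhs = 7, matching y values: none (0 points).
  x = 8: rhs = 4, matching y values: 2, 15 (2 points).
  x = 9: rhs = 15, matching y values: 7, 10 (2 points).
  x = 10: rhs = 12, matching y values: none (0 points).
  x = 11: rhs = 1, matching y values: 1, 16 (2 points).
  x = 12: rhs = 5, matching y values: none (0 points).
  x = 13: rhs = 13, matching y values: 8, 9 (2 points).
  x = 14: rhs = 14, matching y values: none (0 points).
  x = 15: rhs = 14, matching y values: none (0 points).
  x = 16: rhs = 2, matching y values: 6, 11 (2 points).
Total affine count: 15.
Full point count |E(F_17)| = 15 + 1 = 16.
Hasse bound: |16 − (17+1)| = |-2| = 2 ≤ 2√17 ≈ 8.2462 ✓.


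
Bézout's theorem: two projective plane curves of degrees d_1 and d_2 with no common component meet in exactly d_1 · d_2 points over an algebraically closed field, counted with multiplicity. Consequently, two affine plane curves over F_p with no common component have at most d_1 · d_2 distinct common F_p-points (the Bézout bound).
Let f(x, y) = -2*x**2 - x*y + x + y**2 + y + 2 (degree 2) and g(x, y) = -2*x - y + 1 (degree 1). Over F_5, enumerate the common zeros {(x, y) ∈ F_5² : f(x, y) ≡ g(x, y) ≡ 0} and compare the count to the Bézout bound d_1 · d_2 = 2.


Common zeros: ∅; count = 0; Bézout bound = 2.

deg(f) = 2, deg(g) = 1, so Bézout bound = 2.
Scan x ∈ F_5. For each x, list the y ∈ F_5 with f(x, y) ≡ 0 and those with g(x, y) ≡ 0 (mod 5); the common zeros in that column are the intersection.
  x = 0: f ≡ 0 at y ∈ ∅; g ≡ 0 at y ∈ {1}; common: ∅.
  x = 1: f ≡ 0 at y ∈ {2, 3}; g ≡ 0 at y ∈ {4}; common: ∅.
  x = 2: f ≡ 0 at y ∈ ∅; g ≡ 0 at y ∈ {2}; common: ∅.
  x = 3: f ≡ 0 at y ∈ {3, 4}; g ≡ 0 at y ∈ {0}; common: ∅.
  x = 4: f ≡ 0 at y ∈ ∅; g ≡ 0 at y ∈ {3}; common: ∅.
Collecting: common zeros = ∅, so the count is 0.
Comparison with the Bézout bound: 0 ≤ 2 = deg(f)·deg(g), as expected for curves with no common component (the affine F_5-count falls short of the bound because intersections may lie at infinity, over extension fields, or carry multiplicity).
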